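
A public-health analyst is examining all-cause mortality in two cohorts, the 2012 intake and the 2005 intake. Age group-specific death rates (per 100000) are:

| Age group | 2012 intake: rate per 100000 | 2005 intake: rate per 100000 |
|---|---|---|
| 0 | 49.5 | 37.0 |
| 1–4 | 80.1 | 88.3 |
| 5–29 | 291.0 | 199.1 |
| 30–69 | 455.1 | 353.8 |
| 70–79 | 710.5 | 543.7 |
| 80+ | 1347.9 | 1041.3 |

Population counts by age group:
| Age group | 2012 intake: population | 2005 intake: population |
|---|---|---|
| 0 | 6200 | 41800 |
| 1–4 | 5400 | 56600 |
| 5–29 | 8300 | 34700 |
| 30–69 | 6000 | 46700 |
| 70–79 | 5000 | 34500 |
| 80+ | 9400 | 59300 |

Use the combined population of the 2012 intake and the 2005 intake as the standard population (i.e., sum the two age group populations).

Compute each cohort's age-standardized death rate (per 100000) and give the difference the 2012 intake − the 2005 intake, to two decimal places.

Combined standard total = 313900; weights = 0.1529, 0.1975, 0.1370, 0.1679, 0.1258, 0.2189.
The 2012 intake: 0.1529×49.5 + 0.1975×80.1 + 0.1370×291.0 + 0.1679×455.1 + 0.1258×710.5 + 0.2189×1347.9 = 524.0664 per 100000.
The 2005 intake: 0.1529×37.0 + 0.1975×88.3 + 0.1370×199.1 + 0.1679×353.8 + 0.1258×543.7 + 0.2189×1041.3 = 406.0867 per 100000.
Difference = 524.0664 − 406.0867 = 117.9797.

117.98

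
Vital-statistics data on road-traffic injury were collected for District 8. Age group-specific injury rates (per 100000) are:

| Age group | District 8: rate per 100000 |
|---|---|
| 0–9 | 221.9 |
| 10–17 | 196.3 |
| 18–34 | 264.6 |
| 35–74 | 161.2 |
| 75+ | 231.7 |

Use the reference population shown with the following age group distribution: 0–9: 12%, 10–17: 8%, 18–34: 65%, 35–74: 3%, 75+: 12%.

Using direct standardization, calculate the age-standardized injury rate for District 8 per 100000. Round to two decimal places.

246.96

Standard weights: 0.12, 0.08, 0.65, 0.03, 0.12.
Standardized rate: 0.1200×221.9 + 0.0800×196.3 + 0.6500×264.6 + 0.0300×161.2 + 0.1200×231.7 = 246.9620 per 100000.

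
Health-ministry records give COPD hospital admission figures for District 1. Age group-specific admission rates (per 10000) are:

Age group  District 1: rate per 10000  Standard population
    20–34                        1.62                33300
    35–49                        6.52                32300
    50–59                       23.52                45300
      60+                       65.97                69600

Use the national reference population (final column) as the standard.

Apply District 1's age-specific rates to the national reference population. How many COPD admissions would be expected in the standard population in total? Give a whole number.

592

Expected COPD admissions = Σ (standard pop × age-specific rate ÷ 10000)
= 33300×1.62/10000 + 32300×6.52/10000 + 45300×23.52/10000 + 69600×65.97/10000
= 5.39 + 21.06 + 106.55 + 459.15 = 592.15.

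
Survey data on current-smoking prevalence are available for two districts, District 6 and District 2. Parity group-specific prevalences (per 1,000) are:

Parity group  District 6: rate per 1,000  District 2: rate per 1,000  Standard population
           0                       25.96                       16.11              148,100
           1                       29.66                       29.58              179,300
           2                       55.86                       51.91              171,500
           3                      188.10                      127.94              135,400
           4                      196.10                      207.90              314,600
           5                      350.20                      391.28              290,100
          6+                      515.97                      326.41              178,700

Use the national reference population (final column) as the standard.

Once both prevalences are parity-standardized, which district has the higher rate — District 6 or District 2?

District 6

Standard total = 1,417,700; weights = 0.1045, 0.1265, 0.1210, 0.0955, 0.2219, 0.2046, 0.1260.
District 6: 0.1045×25.96 + 0.1265×29.66 + 0.1210×55.86 + 0.0955×188.10 + 0.2219×196.10 + 0.2046×350.20 + 0.1260×515.97 = 211.3997 per 1,000.
District 2: 0.1045×16.11 + 0.1265×29.58 + 0.1210×51.91 + 0.0955×127.94 + 0.2219×207.90 + 0.2046×391.28 + 0.1260×326.41 = 191.2678 per 1,000.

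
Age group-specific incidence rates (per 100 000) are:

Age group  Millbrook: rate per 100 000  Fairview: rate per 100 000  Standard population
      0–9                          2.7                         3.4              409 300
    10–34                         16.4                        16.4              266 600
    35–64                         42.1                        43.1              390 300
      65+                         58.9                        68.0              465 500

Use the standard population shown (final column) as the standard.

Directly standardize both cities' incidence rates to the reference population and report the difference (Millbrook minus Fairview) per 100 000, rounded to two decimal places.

-3.21

Standard total = 1 531 700; weights = 0.2672, 0.1741, 0.2548, 0.3039.
Millbrook: 0.2672×2.7 + 0.1741×16.4 + 0.2548×42.1 + 0.3039×58.9 = 32.2040 per 100 000.
Fairview: 0.2672×3.4 + 0.1741×16.4 + 0.2548×43.1 + 0.3039×68.0 = 35.4115 per 100 000.
Difference = 32.2040 − 35.4115 = -3.2075.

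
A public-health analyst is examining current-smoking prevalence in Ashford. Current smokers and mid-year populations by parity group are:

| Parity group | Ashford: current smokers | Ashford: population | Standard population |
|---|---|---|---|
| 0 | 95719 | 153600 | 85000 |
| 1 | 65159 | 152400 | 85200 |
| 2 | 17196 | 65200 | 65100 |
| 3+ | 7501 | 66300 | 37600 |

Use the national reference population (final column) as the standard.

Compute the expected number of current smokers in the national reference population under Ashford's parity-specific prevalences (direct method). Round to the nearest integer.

110821

Parity-specific rates per 1000 for Ashford: 623.171, 427.552, 263.742, 113.137.
Expected current smokers = Σ (standard pop × parity-specific rate ÷ 1000)
= 85000×623.171/1000 + 85200×427.552/1000 + 65100×263.742/1000 + 37600×113.137/1000
= 52969.50 + 36427.47 + 17169.63 + 4253.96 = 110820.56.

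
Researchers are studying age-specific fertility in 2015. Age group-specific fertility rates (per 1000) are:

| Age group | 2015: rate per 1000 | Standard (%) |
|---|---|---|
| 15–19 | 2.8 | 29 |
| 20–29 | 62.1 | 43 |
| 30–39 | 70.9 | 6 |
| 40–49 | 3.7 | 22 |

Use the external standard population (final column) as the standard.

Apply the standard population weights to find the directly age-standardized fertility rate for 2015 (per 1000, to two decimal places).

Standard weights: 0.29, 0.43, 0.06, 0.22.
Standardized rate: 0.2900×2.8 + 0.4300×62.1 + 0.0600×70.9 + 0.2200×3.7 = 32.5830 per 1000.

32.58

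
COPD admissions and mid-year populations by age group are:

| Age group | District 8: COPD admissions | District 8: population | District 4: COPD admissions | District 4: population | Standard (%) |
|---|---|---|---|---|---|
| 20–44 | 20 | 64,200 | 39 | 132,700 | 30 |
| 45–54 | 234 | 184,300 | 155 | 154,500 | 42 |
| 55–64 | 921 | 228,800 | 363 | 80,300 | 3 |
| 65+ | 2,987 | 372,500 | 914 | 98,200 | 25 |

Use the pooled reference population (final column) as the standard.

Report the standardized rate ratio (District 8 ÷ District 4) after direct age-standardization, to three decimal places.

Age-specific rates per 10,000 for District 8: 3.12, 12.70, 40.25, 80.19.
For District 4: 2.94, 10.03, 45.21, 93.08.
Standard weights: 0.30, 0.42, 0.03, 0.25.
District 8: 0.3000×3.12 + 0.4200×12.70 + 0.0300×40.25 + 0.2500×80.19 = 27.5218 per 10,000.
District 4: 0.3000×2.94 + 0.4200×10.03 + 0.0300×45.21 + 0.2500×93.08 = 29.7203 per 10,000.
Ratio = 27.5218 ÷ 29.7203 = 0.92603.

0.926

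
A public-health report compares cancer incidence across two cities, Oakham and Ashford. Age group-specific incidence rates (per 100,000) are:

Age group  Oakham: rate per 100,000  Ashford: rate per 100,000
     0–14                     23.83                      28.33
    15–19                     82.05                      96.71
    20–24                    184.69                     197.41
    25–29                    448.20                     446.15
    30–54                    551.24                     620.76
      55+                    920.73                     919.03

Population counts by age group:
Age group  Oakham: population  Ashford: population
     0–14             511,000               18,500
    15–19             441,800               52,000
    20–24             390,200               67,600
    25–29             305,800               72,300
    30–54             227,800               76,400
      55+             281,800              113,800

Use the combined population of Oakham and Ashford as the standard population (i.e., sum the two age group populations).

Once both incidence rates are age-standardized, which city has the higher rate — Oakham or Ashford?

Ashford

Combined standard total = 2,559,000; weights = 0.2069, 0.1930, 0.1789, 0.1478, 0.1189, 0.1546.
Oakham: 0.2069×23.83 + 0.1930×82.05 + 0.1789×184.69 + 0.1478×448.20 + 0.1189×551.24 + 0.1546×920.73 = 327.8928 per 100,000.
Ashford: 0.2069×28.33 + 0.1930×96.71 + 0.1789×197.41 + 0.1478×446.15 + 0.1189×620.76 + 0.1546×919.03 = 341.6269 per 100,000.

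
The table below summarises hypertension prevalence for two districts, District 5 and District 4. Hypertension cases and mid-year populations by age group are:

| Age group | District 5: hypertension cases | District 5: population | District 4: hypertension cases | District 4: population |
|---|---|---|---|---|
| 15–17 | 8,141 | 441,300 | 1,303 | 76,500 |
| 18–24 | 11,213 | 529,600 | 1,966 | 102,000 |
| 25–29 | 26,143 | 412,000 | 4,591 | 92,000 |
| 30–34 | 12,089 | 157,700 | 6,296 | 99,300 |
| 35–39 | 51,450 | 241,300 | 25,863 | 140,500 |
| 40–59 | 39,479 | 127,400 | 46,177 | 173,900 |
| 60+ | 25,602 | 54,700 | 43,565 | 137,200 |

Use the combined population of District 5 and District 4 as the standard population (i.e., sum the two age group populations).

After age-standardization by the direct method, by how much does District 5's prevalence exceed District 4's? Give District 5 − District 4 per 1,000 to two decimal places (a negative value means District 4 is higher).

Age-specific rates per 1,000 for District 5: 18.448, 21.173, 63.454, 76.658, 213.220, 309.882, 468.044.
For District 4: 17.033, 19.275, 49.902, 63.404, 184.078, 265.538, 317.529.
Combined standard total = 2,785,400; weights = 0.1859, 0.2268, 0.1809, 0.0923, 0.1371, 0.1082, 0.0689.
District 5: 0.1859×18.448 + 0.2268×21.173 + 0.1809×63.454 + 0.0923×76.658 + 0.1371×213.220 + 0.1082×309.882 + 0.0689×468.044 = 121.7776 per 1,000.
District 4: 0.1859×17.033 + 0.2268×19.275 + 0.1809×49.902 + 0.0923×63.404 + 0.1371×184.078 + 0.1082×265.538 + 0.0689×317.529 = 98.2481 per 1,000.
Difference = 121.7776 − 98.2481 = 23.5295.

23.53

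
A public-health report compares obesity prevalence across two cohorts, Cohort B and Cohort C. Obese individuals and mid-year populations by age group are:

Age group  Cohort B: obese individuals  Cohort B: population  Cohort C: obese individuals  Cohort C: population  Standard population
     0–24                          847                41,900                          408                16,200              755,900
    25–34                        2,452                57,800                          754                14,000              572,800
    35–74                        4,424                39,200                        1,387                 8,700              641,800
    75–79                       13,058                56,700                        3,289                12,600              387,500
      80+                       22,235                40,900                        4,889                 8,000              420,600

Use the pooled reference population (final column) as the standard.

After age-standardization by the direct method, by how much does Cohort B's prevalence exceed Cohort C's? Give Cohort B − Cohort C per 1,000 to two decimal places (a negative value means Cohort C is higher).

-28.97

Age-specific rates per 1,000 for Cohort B: 20.215, 42.422, 112.857, 230.300, 543.643.
For Cohort C: 25.185, 53.857, 159.425, 261.032, 611.125.
Standard total = 2,778,600; weights = 0.2720, 0.2061, 0.2310, 0.1395, 0.1514.
Cohort B: 0.2720×20.215 + 0.2061×42.422 + 0.2310×112.857 + 0.1395×230.300 + 0.1514×543.643 = 154.7214 per 1,000.
Cohort C: 0.2720×25.185 + 0.2061×53.857 + 0.2310×159.425 + 0.1395×261.032 + 0.1514×611.125 = 183.6878 per 1,000.
Difference = 154.7214 − 183.6878 = -28.9664.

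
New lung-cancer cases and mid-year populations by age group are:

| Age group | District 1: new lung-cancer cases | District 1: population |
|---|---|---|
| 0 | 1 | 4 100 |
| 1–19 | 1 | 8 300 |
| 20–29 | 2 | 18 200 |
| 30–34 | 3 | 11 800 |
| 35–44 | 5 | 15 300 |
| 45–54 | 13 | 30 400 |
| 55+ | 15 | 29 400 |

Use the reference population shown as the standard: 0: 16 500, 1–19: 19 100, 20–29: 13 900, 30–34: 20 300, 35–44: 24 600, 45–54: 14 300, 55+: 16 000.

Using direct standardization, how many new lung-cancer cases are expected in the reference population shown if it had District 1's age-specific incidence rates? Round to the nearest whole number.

35

Age-specific rates per 100 000 for District 1: 24.39, 12.05, 10.99, 25.42, 32.68, 42.76, 51.02.
Expected new lung-cancer cases = Σ (standard pop × age-specific rate ÷ 100 000)
= 16 500×24.39/100 000 + 19 100×12.05/100 000 + 13 900×10.99/100 000 + 20 300×25.42/100 000 + 24 600×32.68/100 000 + 14 300×42.76/100 000 + 16 000×51.02/100 000
= 4.02 + 2.30 + 1.53 + 5.16 + 8.04 + 6.12 + 8.16 = 35.33.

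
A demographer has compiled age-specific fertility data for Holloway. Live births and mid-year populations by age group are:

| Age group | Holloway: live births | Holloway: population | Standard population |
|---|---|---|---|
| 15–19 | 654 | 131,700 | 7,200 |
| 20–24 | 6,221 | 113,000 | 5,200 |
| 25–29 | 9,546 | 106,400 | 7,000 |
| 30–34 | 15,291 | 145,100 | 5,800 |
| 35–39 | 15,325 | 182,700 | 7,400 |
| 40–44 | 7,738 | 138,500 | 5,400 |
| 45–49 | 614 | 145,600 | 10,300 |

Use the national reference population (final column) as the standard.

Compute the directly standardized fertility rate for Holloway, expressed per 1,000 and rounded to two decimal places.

52.32

Age-specific rates per 1,000 for Holloway: 4.966, 55.053, 89.718, 105.382, 83.881, 55.870, 4.217.
Standard total = 48,300; weights = 0.1491, 0.1077, 0.1449, 0.1201, 0.1532, 0.1118, 0.2133.
Standardized rate: 0.1491×4.966 + 0.1077×55.053 + 0.1449×89.718 + 0.1201×105.382 + 0.1532×83.881 + 0.1118×55.870 + 0.2133×4.217 = 52.3214 per 1,000.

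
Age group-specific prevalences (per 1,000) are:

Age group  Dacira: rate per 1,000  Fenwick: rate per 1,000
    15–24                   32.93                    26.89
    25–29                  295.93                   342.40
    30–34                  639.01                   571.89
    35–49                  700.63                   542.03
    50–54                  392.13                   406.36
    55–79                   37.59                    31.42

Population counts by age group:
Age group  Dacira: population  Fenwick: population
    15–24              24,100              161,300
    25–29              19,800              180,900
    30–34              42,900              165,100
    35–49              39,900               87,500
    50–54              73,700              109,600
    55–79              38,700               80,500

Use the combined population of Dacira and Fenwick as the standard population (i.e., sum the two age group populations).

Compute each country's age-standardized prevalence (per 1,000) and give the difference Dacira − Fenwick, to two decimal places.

Combined standard total = 1,024,000; weights = 0.1811, 0.1960, 0.2031, 0.1244, 0.1790, 0.1164.
Dacira: 0.1811×32.93 + 0.1960×295.93 + 0.2031×639.01 + 0.1244×700.63 + 0.1790×392.13 + 0.1164×37.59 = 355.4989 per 1,000.
Fenwick: 0.1811×26.89 + 0.1960×342.40 + 0.2031×571.89 + 0.1244×542.03 + 0.1790×406.36 + 0.1164×31.42 = 331.9764 per 1,000.
Difference = 355.4989 − 331.9764 = 23.5225.

23.52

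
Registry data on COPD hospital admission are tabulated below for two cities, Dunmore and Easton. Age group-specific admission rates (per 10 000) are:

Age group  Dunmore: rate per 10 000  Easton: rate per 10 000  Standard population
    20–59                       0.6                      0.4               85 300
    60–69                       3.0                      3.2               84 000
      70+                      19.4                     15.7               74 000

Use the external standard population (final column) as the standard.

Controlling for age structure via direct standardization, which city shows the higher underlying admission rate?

Dunmore

Standard total = 243 300; weights = 0.3506, 0.3453, 0.3042.
Dunmore: 0.3506×0.6 + 0.3453×3.0 + 0.3042×19.4 = 7.1467 per 10 000.
Easton: 0.3506×0.4 + 0.3453×3.2 + 0.3042×15.7 = 6.0202 per 10 000.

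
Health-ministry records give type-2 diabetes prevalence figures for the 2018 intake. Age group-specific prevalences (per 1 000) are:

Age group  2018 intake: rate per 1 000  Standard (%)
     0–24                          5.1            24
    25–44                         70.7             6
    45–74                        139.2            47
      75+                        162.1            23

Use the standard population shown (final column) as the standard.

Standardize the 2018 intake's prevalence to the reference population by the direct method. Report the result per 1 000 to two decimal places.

108.17

Standard weights: 0.24, 0.06, 0.47, 0.23.
Standardized rate: 0.2400×5.1 + 0.0600×70.7 + 0.4700×139.2 + 0.2300×162.1 = 108.1730 per 1 000.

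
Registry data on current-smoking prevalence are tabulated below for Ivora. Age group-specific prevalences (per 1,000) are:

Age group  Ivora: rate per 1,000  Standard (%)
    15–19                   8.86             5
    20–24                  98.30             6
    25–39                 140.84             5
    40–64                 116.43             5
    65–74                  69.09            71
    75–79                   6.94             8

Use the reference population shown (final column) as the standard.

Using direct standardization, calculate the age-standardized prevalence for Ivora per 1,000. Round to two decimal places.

68.81

Standard weights: 0.05, 0.06, 0.05, 0.05, 0.71, 0.08.
Standardized rate: 0.0500×8.86 + 0.0600×98.30 + 0.0500×140.84 + 0.0500×116.43 + 0.7100×69.09 + 0.0800×6.94 = 68.8136 per 1,000.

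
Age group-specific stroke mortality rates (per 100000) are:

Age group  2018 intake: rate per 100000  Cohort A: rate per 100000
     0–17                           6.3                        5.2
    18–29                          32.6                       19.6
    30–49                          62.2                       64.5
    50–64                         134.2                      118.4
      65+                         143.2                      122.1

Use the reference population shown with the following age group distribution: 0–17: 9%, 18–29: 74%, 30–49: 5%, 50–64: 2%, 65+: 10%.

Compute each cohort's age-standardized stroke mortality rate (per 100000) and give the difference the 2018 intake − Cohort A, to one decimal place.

12.0

Standard weights: 0.09, 0.74, 0.05, 0.02, 0.10.
The 2018 intake: 0.0900×6.3 + 0.7400×32.6 + 0.0500×62.2 + 0.0200×134.2 + 0.1000×143.2 = 44.8050 per 100000.
Cohort A: 0.0900×5.2 + 0.7400×19.6 + 0.0500×64.5 + 0.0200×118.4 + 0.1000×122.1 = 32.7750 per 100000.
Difference = 44.8050 − 32.7750 = 12.0300.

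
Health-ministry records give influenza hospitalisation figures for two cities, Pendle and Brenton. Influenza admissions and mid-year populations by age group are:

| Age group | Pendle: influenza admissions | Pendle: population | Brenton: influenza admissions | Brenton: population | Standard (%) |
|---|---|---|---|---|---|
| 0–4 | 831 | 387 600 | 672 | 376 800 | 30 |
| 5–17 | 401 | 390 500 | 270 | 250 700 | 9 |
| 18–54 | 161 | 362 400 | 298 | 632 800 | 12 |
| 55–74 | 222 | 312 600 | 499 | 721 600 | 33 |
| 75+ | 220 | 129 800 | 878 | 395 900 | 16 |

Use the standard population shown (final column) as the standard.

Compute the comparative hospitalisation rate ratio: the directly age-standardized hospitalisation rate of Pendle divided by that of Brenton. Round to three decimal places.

Age-specific rates per 100 000 for Pendle: 214.40, 102.69, 44.43, 71.02, 169.49.
For Brenton: 178.34, 107.70, 47.09, 69.15, 221.77.
Standard weights: 0.30, 0.09, 0.12, 0.33, 0.16.
Pendle: 0.3000×214.40 + 0.0900×102.69 + 0.1200×44.43 + 0.3300×71.02 + 0.1600×169.49 = 129.4464 per 100 000.
Brenton: 0.3000×178.34 + 0.0900×107.70 + 0.1200×47.09 + 0.3300×69.15 + 0.1600×221.77 = 127.1509 per 100 000.
Ratio = 129.4464 ÷ 127.1509 = 1.01805.

1.018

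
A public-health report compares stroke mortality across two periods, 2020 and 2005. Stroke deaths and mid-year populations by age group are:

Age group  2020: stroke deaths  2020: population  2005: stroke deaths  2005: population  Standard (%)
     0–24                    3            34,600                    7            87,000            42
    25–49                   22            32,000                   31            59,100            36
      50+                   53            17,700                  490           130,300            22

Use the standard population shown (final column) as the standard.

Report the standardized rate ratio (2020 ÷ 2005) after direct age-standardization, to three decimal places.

0.898

Age-specific rates per 100,000 for 2020: 8.67, 68.75, 299.44.
For 2005: 8.05, 52.45, 376.06.
Standard weights: 0.42, 0.36, 0.22.
2020: 0.4200×8.67 + 0.3600×68.75 + 0.2200×299.44 = 94.2673 per 100,000.
2005: 0.4200×8.05 + 0.3600×52.45 + 0.2200×376.06 = 104.9947 per 100,000.
Ratio = 94.2673 ÷ 104.9947 = 0.89783.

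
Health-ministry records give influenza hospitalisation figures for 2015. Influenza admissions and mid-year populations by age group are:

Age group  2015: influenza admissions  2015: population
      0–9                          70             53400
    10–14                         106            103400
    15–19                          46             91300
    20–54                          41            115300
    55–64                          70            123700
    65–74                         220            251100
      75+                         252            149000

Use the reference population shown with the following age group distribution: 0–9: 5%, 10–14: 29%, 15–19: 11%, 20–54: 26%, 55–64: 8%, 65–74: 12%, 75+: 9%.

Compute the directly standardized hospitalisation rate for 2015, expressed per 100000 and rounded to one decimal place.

81.3

Age-specific rates per 100000 for 2015: 131.09, 102.51, 50.38, 35.56, 56.59, 87.61, 169.13.
Standard weights: 0.05, 0.29, 0.11, 0.26, 0.08, 0.12, 0.09.
Standardized rate: 0.0500×131.09 + 0.2900×102.51 + 0.1100×50.38 + 0.2600×35.56 + 0.0800×56.59 + 0.1200×87.61 + 0.0900×169.13 = 81.3334 per 100000.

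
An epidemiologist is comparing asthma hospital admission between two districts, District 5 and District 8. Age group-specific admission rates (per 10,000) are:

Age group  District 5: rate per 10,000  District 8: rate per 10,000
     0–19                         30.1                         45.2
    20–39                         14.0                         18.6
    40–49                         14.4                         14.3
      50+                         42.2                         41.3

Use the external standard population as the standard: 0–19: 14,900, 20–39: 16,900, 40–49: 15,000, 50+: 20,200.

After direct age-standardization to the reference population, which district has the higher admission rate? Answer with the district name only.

District 8

Standard total = 67,000; weights = 0.2224, 0.2522, 0.2239, 0.3015.
District 5: 0.2224×30.1 + 0.2522×14.0 + 0.2239×14.4 + 0.3015×42.2 = 26.1721 per 10,000.
District 8: 0.2224×45.2 + 0.2522×18.6 + 0.2239×14.3 + 0.3015×41.3 = 30.3967 per 10,000.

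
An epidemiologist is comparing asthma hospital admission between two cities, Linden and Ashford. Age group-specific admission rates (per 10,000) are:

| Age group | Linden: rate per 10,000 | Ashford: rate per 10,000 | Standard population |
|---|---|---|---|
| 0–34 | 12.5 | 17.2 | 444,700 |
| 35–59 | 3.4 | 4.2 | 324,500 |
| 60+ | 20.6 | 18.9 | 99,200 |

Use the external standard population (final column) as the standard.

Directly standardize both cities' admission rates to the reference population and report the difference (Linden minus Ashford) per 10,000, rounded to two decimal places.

-2.51

Standard total = 868,400; weights = 0.5121, 0.3737, 0.1142.
Linden: 0.5121×12.5 + 0.3737×3.4 + 0.1142×20.6 = 10.0248 per 10,000.
Ashford: 0.5121×17.2 + 0.3737×4.2 + 0.1142×18.9 = 12.5364 per 10,000.
Difference = 10.0248 − 12.5364 = -2.5116.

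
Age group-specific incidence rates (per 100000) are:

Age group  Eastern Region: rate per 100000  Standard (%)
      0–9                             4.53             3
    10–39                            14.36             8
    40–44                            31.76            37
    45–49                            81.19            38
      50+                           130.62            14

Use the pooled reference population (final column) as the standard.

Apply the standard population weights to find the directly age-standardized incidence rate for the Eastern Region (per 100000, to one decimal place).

62.2

Standard weights: 0.03, 0.08, 0.37, 0.38, 0.14.
Standardized rate: 0.0300×4.53 + 0.0800×14.36 + 0.3700×31.76 + 0.3800×81.19 + 0.1400×130.62 = 62.1749 per 100000.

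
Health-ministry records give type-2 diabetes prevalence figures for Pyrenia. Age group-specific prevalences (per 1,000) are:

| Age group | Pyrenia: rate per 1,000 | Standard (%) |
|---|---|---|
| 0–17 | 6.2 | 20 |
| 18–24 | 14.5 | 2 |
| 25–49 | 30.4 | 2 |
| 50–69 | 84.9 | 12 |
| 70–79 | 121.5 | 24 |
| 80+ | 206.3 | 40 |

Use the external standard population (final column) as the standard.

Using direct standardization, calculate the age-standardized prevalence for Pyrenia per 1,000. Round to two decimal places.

Standard weights: 0.20, 0.02, 0.02, 0.12, 0.24, 0.40.
Standardized rate: 0.2000×6.2 + 0.0200×14.5 + 0.0200×30.4 + 0.1200×84.9 + 0.2400×121.5 + 0.4000×206.3 = 124.0060 per 1,000.

124.01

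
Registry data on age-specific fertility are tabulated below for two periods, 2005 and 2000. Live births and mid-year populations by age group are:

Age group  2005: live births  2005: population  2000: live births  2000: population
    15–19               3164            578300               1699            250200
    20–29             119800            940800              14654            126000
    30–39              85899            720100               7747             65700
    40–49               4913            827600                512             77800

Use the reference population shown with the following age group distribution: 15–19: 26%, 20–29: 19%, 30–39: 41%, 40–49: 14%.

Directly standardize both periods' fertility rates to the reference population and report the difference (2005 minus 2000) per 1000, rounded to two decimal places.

2.23

Age-specific rates per 1000 for 2005: 5.471, 127.338, 119.288, 5.936.
For 2000: 6.791, 116.302, 117.915, 6.581.
Standard weights: 0.26, 0.19, 0.41, 0.14.
2005: 0.2600×5.471 + 0.1900×127.338 + 0.4100×119.288 + 0.1400×5.936 = 75.3558 per 1000.
2000: 0.2600×6.791 + 0.1900×116.302 + 0.4100×117.915 + 0.1400×6.581 = 73.1292 per 1000.
Difference = 75.3558 − 73.1292 = 2.2266.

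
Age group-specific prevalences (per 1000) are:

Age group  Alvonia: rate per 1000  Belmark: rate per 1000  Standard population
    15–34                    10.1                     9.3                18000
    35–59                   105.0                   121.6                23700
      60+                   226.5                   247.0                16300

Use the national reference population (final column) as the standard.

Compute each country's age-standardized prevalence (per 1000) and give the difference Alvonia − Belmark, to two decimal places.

-12.30

Standard total = 58000; weights = 0.3103, 0.4086, 0.2810.
Alvonia: 0.3103×10.1 + 0.4086×105.0 + 0.2810×226.5 = 109.6940 per 1000.
Belmark: 0.3103×9.3 + 0.4086×121.6 + 0.2810×247.0 = 121.9900 per 1000.
Difference = 109.6940 − 121.9900 = -12.2960.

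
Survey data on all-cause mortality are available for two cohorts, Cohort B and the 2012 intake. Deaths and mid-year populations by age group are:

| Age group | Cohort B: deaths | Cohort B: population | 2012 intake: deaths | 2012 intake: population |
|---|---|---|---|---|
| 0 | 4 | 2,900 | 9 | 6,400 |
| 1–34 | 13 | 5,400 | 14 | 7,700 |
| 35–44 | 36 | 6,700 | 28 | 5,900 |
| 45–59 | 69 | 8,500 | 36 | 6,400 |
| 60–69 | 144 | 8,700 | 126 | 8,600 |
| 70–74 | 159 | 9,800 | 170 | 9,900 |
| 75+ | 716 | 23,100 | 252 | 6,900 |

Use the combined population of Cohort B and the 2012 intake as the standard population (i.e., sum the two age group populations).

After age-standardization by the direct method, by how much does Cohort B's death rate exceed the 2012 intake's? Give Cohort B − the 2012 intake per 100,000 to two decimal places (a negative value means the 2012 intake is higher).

Age-specific rates per 100,000 for Cohort B: 137.93, 240.74, 537.31, 811.76, 1655.17, 1622.45, 3099.57.
For the 2012 intake: 140.62, 181.82, 474.58, 562.50, 1465.12, 1717.17, 3652.17.
Combined standard total = 116,900; weights = 0.0796, 0.1121, 0.1078, 0.1275, 0.1480, 0.1685, 0.2566.
Cohort B: 0.0796×137.93 + 0.1121×240.74 + 0.1078×537.31 + 0.1275×811.76 + 0.1480×1655.17 + 0.1685×1622.45 + 0.2566×3099.57 = 1513.1364 per 100,000.
The 2012 intake: 0.0796×140.62 + 0.1121×181.82 + 0.1078×474.58 + 0.1275×562.50 + 0.1480×1465.12 + 0.1685×1717.17 + 0.2566×3652.17 = 1597.8662 per 100,000.
Difference = 1513.1364 − 1597.8662 = -84.7297.

-84.73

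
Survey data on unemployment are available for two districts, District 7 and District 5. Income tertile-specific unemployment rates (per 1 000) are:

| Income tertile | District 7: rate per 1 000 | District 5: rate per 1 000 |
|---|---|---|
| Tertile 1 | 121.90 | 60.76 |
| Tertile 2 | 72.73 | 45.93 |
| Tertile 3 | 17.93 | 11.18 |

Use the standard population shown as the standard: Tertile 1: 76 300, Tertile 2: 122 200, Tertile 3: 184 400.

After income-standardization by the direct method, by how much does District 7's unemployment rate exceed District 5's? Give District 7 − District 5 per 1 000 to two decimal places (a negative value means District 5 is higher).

Standard total = 382 900; weights = 0.1993, 0.3191, 0.4816.
District 7: 0.1993×121.90 + 0.3191×72.73 + 0.4816×17.93 = 56.1370 per 1 000.
District 5: 0.1993×60.76 + 0.3191×45.93 + 0.4816×11.18 = 32.1500 per 1 000.
Difference = 56.1370 − 32.1500 = 23.9871.

23.99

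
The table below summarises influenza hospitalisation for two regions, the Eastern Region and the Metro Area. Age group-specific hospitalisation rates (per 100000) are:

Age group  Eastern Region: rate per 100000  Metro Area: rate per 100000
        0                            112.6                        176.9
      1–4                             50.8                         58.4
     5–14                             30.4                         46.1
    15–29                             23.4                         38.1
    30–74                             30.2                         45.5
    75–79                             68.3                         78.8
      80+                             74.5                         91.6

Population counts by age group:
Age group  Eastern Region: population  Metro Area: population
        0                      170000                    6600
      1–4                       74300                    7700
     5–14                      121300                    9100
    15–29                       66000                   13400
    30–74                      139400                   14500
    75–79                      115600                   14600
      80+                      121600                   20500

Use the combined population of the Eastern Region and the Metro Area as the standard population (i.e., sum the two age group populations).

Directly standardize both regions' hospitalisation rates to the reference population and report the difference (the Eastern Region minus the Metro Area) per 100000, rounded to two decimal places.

Combined standard total = 894600; weights = 0.1974, 0.0917, 0.1458, 0.0888, 0.1720, 0.1455, 0.1588.
The Eastern Region: 0.1974×112.6 + 0.0917×50.8 + 0.1458×30.4 + 0.0888×23.4 + 0.1720×30.2 + 0.1455×68.3 + 0.1588×74.5 = 60.3619 per 100000.
The Metro Area: 0.1974×176.9 + 0.0917×58.4 + 0.1458×46.1 + 0.0888×38.1 + 0.1720×45.5 + 0.1455×78.8 + 0.1588×91.6 = 84.2214 per 100000.
Difference = 60.3619 − 84.2214 = -23.8595.

-23.86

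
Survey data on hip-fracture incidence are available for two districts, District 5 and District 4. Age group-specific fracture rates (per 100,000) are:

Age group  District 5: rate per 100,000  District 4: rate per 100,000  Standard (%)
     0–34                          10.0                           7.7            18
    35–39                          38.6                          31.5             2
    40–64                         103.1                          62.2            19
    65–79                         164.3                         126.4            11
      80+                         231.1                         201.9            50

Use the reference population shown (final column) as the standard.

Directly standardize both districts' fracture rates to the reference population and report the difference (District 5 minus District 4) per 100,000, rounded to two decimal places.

Standard weights: 0.18, 0.02, 0.19, 0.11, 0.50.
District 5: 0.1800×10.0 + 0.0200×38.6 + 0.1900×103.1 + 0.1100×164.3 + 0.5000×231.1 = 155.7840 per 100,000.
District 4: 0.1800×7.7 + 0.0200×31.5 + 0.1900×62.2 + 0.1100×126.4 + 0.5000×201.9 = 128.6880 per 100,000.
Difference = 155.7840 − 128.6880 = 27.0960.

27.10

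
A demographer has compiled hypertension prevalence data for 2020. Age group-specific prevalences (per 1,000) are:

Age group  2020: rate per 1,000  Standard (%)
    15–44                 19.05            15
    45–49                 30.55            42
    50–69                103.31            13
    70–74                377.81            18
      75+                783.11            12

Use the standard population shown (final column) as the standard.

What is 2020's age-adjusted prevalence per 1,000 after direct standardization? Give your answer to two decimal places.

Standard weights: 0.15, 0.42, 0.13, 0.18, 0.12.
Standardized rate: 0.1500×19.05 + 0.4200×30.55 + 0.1300×103.31 + 0.1800×377.81 + 0.1200×783.11 = 191.0978 per 1,000.

191.10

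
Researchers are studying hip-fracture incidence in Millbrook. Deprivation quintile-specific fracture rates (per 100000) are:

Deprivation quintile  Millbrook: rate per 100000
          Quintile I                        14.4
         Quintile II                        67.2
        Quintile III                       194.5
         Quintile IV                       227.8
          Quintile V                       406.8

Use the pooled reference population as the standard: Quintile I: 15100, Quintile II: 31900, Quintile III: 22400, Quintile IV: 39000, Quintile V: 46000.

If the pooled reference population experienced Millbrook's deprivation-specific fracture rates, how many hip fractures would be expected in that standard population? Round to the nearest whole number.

Expected hip fractures = Σ (standard pop × deprivation-specific rate ÷ 100000)
= 15100×14.4/100000 + 31900×67.2/100000 + 22400×194.5/100000 + 39000×227.8/100000 + 46000×406.8/100000
= 2.17 + 21.44 + 43.57 + 88.84 + 187.13 = 343.15.

343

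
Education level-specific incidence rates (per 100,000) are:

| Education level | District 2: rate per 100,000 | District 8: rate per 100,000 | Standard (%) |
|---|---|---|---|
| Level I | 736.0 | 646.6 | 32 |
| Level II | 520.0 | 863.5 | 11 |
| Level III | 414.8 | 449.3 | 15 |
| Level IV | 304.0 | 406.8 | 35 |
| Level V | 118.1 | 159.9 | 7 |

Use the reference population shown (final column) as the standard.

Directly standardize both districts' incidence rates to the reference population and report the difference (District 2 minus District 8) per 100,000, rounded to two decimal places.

Standard weights: 0.32, 0.11, 0.15, 0.35, 0.07.
District 2: 0.3200×736.0 + 0.1100×520.0 + 0.1500×414.8 + 0.3500×304.0 + 0.0700×118.1 = 469.6070 per 100,000.
District 8: 0.3200×646.6 + 0.1100×863.5 + 0.1500×449.3 + 0.3500×406.8 + 0.0700×159.9 = 522.8650 per 100,000.
Difference = 469.6070 − 522.8650 = -53.2580.

-53.26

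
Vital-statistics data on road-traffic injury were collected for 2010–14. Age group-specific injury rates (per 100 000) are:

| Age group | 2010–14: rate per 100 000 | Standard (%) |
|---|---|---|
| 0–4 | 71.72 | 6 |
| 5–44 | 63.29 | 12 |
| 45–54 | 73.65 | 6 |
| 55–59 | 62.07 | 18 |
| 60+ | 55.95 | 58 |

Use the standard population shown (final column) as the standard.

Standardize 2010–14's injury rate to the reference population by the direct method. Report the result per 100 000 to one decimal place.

59.9

Standard weights: 0.06, 0.12, 0.06, 0.18, 0.58.
Standardized rate: 0.0600×71.72 + 0.1200×63.29 + 0.0600×73.65 + 0.1800×62.07 + 0.5800×55.95 = 59.9406 per 100 000.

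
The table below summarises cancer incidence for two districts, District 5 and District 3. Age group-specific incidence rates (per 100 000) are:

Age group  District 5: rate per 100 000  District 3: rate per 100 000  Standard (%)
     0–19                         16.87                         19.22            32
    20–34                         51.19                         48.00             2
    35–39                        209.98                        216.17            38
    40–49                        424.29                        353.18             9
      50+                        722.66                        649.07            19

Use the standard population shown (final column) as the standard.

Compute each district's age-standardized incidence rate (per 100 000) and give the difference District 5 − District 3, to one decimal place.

17.3

Standard weights: 0.32, 0.02, 0.38, 0.09, 0.19.
District 5: 0.3200×16.87 + 0.0200×51.19 + 0.3800×209.98 + 0.0900×424.29 + 0.1900×722.66 = 261.7061 per 100 000.
District 3: 0.3200×19.22 + 0.0200×48.00 + 0.3800×216.17 + 0.0900×353.18 + 0.1900×649.07 = 244.3645 per 100 000.
Difference = 261.7061 − 244.3645 = 17.3416.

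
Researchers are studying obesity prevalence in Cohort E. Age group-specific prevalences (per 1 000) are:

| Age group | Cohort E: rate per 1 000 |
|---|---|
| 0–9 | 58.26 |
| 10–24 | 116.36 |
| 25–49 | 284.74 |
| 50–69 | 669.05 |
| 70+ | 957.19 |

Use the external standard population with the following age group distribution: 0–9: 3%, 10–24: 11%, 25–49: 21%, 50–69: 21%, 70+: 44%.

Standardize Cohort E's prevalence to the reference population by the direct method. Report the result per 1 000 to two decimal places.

636.01

Standard weights: 0.03, 0.11, 0.21, 0.21, 0.44.
Standardized rate: 0.0300×58.26 + 0.1100×116.36 + 0.2100×284.74 + 0.2100×669.05 + 0.4400×957.19 = 636.0069 per 1 000.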